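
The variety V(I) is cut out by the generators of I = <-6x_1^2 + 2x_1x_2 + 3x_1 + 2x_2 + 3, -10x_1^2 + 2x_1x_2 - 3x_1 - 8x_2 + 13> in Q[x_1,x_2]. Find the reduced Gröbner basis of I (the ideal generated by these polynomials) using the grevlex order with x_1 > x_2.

f_1 = -6x_1^2 + 2x_1x_2 + 3x_1 + 2x_2 + 3, LT = x_1^2.
f_2 = -10x_1^2 + 2x_1x_2 - 3x_1 - 8x_2 + 13, LT = x_1^2.

S(f_1,f_2): lcm = x_1^2. S = -2/15x_1x_2 - 4/5x_1 - 17/15x_2 + 4/5.
  leading term x_1x_2: no divisor's leading term divides it; move -2/15x_1x_2 to the remainder.
  leading term x_1: no divisor's leading term divides it; move -4/5x_1 to the remainder.
  leading term x_2: no divisor's leading term divides it; move -17/15x_2 to the remainder.
  leading term 1: no divisor's leading term divides it; move 4/5 to the remainder.
  remainder -2/15x_1x_2 - 4/5x_1 - 17/15x_2 + 4/5 ≠ 0; add g_3 = -2/15x_1x_2 - 4/5x_1 - 17/15x_2 + 4/5 to the basis.

S(f_1,g_3): lcm = x_1^2x_2. S = -1/3x_1x_2^2 - 6x_1^2 - 9x_1x_2 - 1/3x_2^2 + 6x_1 - 1/2x_2.
  leading term x_1x_2^2: subtract (5/2x_2)·g_3 from -1/3x_1x_2^2 - 6x_1^2 - 9x_1x_2 - 1/3x_2^2 + 6x_1 - 1/2x_2 → -6x_1^2 - 7x_1x_2 + 5/2x_2^2 + 6x_1 - 5/2x_2
  leading term x_1^2: subtract (1)·f_1 from -6x_1^2 - 7x_1x_2 + 5/2x_2^2 + 6x_1 - 5/2x_2 → -9x_1x_2 + 5/2x_2^2 + 3x_1 - 9/2x_2 - 3
  leading term x_1x_2: subtract (135/2)·g_3 from -9x_1x_2 + 5/2x_2^2 + 3x_1 - 9/2x_2 - 3 → 5/2x_2^2 + 57x_1 + 72x_2 - 57
  leading term x_2^2: no divisor's leading term divides it; move 5/2x_2^2 to the remainder.
  leading term x_1: no divisor's leading term divides it; move 57x_1 to the remainder.
  leading term x_2: no divisor's leading term divides it; move 72x_2 to the remainder.
  leading term 1: no divisor's leading term divides it; move -57 to the remainder.
  remainder 5/2x_2^2 + 57x_1 + 72x_2 - 57 ≠ 0; add g_4 = 5/2x_2^2 + 57x_1 + 72x_2 - 57 to the basis.

The other S-polynomials (S(f_2,g_3), S(f_1,g_4), S(f_2,g_4), S(g_3,g_4)) all reduce to 0 modulo the current basis, so we have a Gröbner basis.
Inter-reduce: drop elements whose leading term is divisible by another's, tail-reduce, and make monic.

G = {x_1^2 + 3/2x_1 + 5/2x_2 - 5/2, x_1x_2 + 6x_1 + 17/2x_2 - 6, x_2^2 + 114/5x_1 + 144/5x_2 - 114/5}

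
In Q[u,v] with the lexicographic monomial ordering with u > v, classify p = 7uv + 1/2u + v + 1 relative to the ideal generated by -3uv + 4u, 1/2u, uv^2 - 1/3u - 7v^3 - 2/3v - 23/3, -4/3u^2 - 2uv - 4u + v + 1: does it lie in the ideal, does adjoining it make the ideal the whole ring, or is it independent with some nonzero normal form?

First compute the reduced Gröbner basis of I by Buchberger's algorithm.
f_1 = -3uv + 4u, LT = uv.
f_2 = 1/2u, LT = u.
f_3 = uv^2 - 1/3u - 7v^3 - 2/3v - 23/3, LT = uv^2.
f_4 = -4/3u^2 - 2uv - 4u + v + 1, LT = u^2.

S(f_1,f_3): lcm = uv^2. S = -4/3uv + 1/3u + 7v^3 + 2/3v + 23/3.
  reduce S modulo (f_1, f_2, f_3, f_4):
  remainder 7v^3 + 2/3v + 23/3 ≠ 0; add h_5 = 7v^3 + 2/3v + 23/3 to the basis.

S(f_1,f_4): lcm = u^2v. S = -4/3u^2 - 3/2uv^2 - 3uv + 3/4v^2 + 3/4v.
  reduce S modulo (f_1, f_2, f_3, f_4, h_5):
  remainder 3/4v^2 + 3/4v ≠ 0; add h_6 = 3/4v^2 + 3/4v to the basis.

S(f_2,f_4): lcm = u^2. S = -3/2uv - 3u + 3/4v + 3/4.
  reduce S modulo (f_1, f_2, f_3, f_4, h_5, h_6):
  remainder 3/4v + 3/4 ≠ 0; add h_7 = 3/4v + 3/4 to the basis.

The other S-polynomials (S(f_1,f_2), S(f_2,f_3), S(f_3,f_4), S(f_1,h_5), S(f_2,h_5), S(f_3,h_5), S(f_4,h_5), S(f_1,h_6), S(f_2,h_6), S(f_3,h_6), S(f_4,h_6), S(h_5,h_6), S(f_1,h_7), S(f_2,h_7), S(f_3,h_7), S(f_4,h_7), S(h_5,h_7), S(h_6,h_7)) all reduce to 0 modulo the current basis, so we have a Gröbner basis.
Inter-reduce: drop elements whose leading term is divisible by another's, tail-reduce, and make monic.
Reduced Gröbner basis: {u, v + 1}.
Label its elements g_1 = u, g_2 = v + 1.

Reduce p = 7uv + 1/2u + v + 1 modulo G:
  leading term uv: subtract (7v)·g_1 from 7uv + 1/2u + v + 1 → 1/2u + v + 1
  leading term u: subtract (1/2)·g_1 from 1/2u + v + 1 → v + 1
  leading term v: subtract (1)·g_2 from v + 1 → 0
  normal form = 0.
Since the normal form is 0, p ∈ I.

7uv + 1/2u + v + 1 lies in I (it reduces to 0).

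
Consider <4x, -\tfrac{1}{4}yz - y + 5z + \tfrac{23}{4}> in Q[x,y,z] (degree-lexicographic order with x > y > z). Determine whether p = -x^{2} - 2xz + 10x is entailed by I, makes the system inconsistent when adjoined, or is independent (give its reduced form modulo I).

-x^{2} - 2xz + 10x lies in I (it reduces to 0).

First compute the reduced Gröbner basis of I by Buchberger's algorithm.
f_1 = 4x, LT = x.
f_2 = -\tfrac{1}{4}yz - y + 5z + \tfrac{23}{4}, LT = yz.

The S-polynomials (S(f_1,f_2)) all reduce to 0 modulo the current basis, so we have a Gröbner basis.
Inter-reduce: drop elements whose leading term is divisible by another's, tail-reduce, and make monic.
Reduced Gröbner basis: {yz + 4y - 20z - 23, x}.
Label its elements g_1 = yz + 4y - 20z - 23, g_2 = x.

Reduce p = -x^{2} - 2xz + 10x modulo G:
  leading term x^{2}: subtract (-x)·g_2 from -x^{2} - 2xz + 10x → -2xz + 10x
  leading term xz: subtract (-2z)·g_2 from -2xz + 10x → 10x
  leading term x: subtract (10)·g_2 from 10x → 0
  normal form = 0.
Since the normal form is 0, p ∈ I.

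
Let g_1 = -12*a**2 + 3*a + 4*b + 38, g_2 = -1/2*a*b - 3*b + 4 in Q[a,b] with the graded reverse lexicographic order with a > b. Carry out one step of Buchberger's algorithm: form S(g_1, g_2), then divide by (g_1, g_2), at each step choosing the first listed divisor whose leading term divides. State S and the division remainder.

lcm(LM(g_1), LM(g_2)) = a**2*b.
S = (lcm/LT(g_1))·g_1 − (lcm/LT(g_2))·g_2 = -25/4*a*b - 1/3*b**2 + 8*a - 19/6*b.
Reduce S modulo (g_1, g_2) in that order:
  leading term a*b: subtract (25/2)·g_2 from -25/4*a*b - 1/3*b**2 + 8*a - 19/6*b → -1/3*b**2 + 8*a + 103/3*b - 50
  leading term b**2: no divisor's leading term divides it; move -1/3*b**2 to the remainder.
  leading term a: no divisor's leading term divides it; move 8*a to the remainder.
  leading term b: no divisor's leading term divides it; move 103/3*b to the remainder.
  leading term 1: no divisor's leading term divides it; move -50 to the remainder.
The remainder -1/3*b**2 + 8*a + 103/3*b - 50 is nonzero, so it would be added as the next basis element.
An S-polynomial is built so that the two leading terms cancel; whether anything survives reduction is exactly the Gröbner-basis criterion.

S(g_1, g_2) = -25/4*a*b - 1/3*b**2 + 8*a - 19/6*b; remainder on division = -1/3*b**2 + 8*a + 103/3*b - 50.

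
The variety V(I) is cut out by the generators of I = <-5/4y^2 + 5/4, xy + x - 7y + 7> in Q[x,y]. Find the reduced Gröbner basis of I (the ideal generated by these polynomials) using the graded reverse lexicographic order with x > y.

G = {x, y - 1}

f_1 = -5/4y^2 + 5/4, LT = y^2.
f_2 = xy + x - 7y + 7, LT = xy.

S(f_1,f_2): lcm = xy^2. S = -xy + 7y^2 - x - 7y.
  leading term xy: subtract (-1)·f_2 from -xy + 7y^2 - x - 7y → 7y^2 - 14y + 7
  leading term y^2: subtract (-28/5)·f_1 from 7y^2 - 14y + 7 → -14y + 14
  leading term y: no divisor's leading term divides it; move -14y to the remainder.
  leading term 1: no divisor's leading term divides it; move 14 to the remainder.
  remainder -14y + 14 ≠ 0; add g_3 = -14y + 14 to the basis.

S(f_2,g_3): lcm = xy. S = 2x - 7y + 7.
  leading term x: no divisor's leading term divides it; move 2x to the remainder.
  leading term y: subtract (1/2)·g_3 from -7y + 7 → 0
  remainder 2x ≠ 0; add g_4 = 2x to the basis.

The other S-polynomials (S(f_1,g_3), S(f_1,g_4), S(f_2,g_4), S(g_3,g_4)) all reduce to 0 modulo the current basis, so we have a Gröbner basis.
Inter-reduce: drop elements whose leading term is divisible by another's, tail-reduce, and make monic.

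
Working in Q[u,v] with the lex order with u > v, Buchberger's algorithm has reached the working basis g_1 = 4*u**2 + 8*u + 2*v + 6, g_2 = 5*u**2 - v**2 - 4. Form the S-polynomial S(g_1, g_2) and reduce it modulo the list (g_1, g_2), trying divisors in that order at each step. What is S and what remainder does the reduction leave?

lcm(LM(g_1), LM(g_2)) = u**2.
S = (lcm/LT(g_1))·g_1 − (lcm/LT(g_2))·g_2 = 2*u + 1/5*v**2 + 1/2*v + 23/10.
Reduce S modulo (g_1, g_2) in that order:
  leading term u: no divisor's leading term divides it; move 2*u to the remainder.
  leading term v**2: no divisor's leading term divides it; move 1/5*v**2 to the remainder.
  leading term v: no divisor's leading term divides it; move 1/2*v to the remainder.
  leading term 1: no divisor's leading term divides it; move 23/10 to the remainder.
The remainder 2*u + 1/5*v**2 + 1/2*v + 23/10 is nonzero, so it would be added as the next basis element.

S(g_1, g_2) = 2*u + 1/5*v**2 + 1/2*v + 23/10; remainder on division = 2*u + 1/5*v**2 + 1/2*v + 23/10.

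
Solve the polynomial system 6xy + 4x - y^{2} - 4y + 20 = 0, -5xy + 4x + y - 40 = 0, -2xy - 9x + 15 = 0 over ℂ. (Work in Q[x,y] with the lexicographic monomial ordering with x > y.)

Compute a lex Gröbner basis by Buchberger's algorithm.
f_1 = 6xy + 4x - y^{2} - 4y + 20, LT = xy.
f_2 = -5xy + 4x + y - 40, LT = xy.
f_3 = -2xy - 9x + 15, LT = xy.

S(f_1,f_2): lcm = xy. S = \tfrac{22}{15}x - \tfrac{1}{6}y^{2} - \tfrac{7}{15}y - \tfrac{14}{3}.
  reduce S modulo (f_1, f_2, f_3):
  remainder \tfrac{22}{15}x - \tfrac{1}{6}y^{2} - \tfrac{7}{15}y - \tfrac{14}{3} ≠ 0; add h_4 = \tfrac{22}{15}x - \tfrac{1}{6}y^{2} - \tfrac{7}{15}y - \tfrac{14}{3} to the basis.

S(f_1,f_3): lcm = xy. S = -\tfrac{23}{6}x - \tfrac{1}{6}y^{2} - \tfrac{2}{3}y + \tfrac{65}{6}.
  reduce S modulo (f_1, f_2, f_3, h_4):
  remainder -\tfrac{53}{88}y^{2} - \tfrac{83}{44}y - \tfrac{15}{11} ≠ 0; add h_5 = -\tfrac{53}{88}y^{2} - \tfrac{83}{44}y - \tfrac{15}{11} to the basis.

S(f_1,h_4): lcm = xy. S = \tfrac{2}{3}x + \tfrac{5}{44}y^{3} + \tfrac{5}{33}y^{2} + \tfrac{83}{33}y + \tfrac{10}{3}.
  reduce S modulo (f_1, f_2, f_3, h_4, h_5):
  remainder \tfrac{8070}{2809}y + \tfrac{16140}{2809} ≠ 0; add h_6 = \tfrac{8070}{2809}y + \tfrac{16140}{2809} to the basis.

The other S-polynomials (S(f_2,f_3), S(f_2,h_4), S(f_3,h_4), S(f_1,h_5), S(f_2,h_5), S(f_3,h_5), S(h_4,h_5), S(f_1,h_6), S(f_2,h_6), S(f_3,h_6), S(h_4,h_6), S(h_5,h_6)) all reduce to 0 modulo the current basis, so we have a Gröbner basis.
Inter-reduce: drop elements whose leading term is divisible by another's, tail-reduce, and make monic.
Reduced Gröbner basis: {x - 3, y + 2}.

From the last basis element, y + 2 = 0, so y takes values in {-2}. Each choice, substituted upward through the basis, yields the corresponding point(s) of the solution set.
  y = -2: the earlier basis element becomes x - 3 = 0, giving x = 3 — point (3, -2).

{(3, -2)}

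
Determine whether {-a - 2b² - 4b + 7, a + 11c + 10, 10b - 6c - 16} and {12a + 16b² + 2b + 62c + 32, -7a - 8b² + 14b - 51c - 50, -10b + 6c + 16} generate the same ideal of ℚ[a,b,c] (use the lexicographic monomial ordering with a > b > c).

Since reduced Gröbner bases are canonical representatives of ideals under a given ordering, it suffices to compute and compare them.
Buchberger on the first generating set:
f_1 = -a - 2b² - 4b + 7, LT = a.
f_2 = a + 11c + 10, LT = a.
f_3 = 10b - 6c - 16, LT = b.

S(f_1,f_2): lcm = a. S = 2b² + 4b - 11c - 17.
  leading term b²: subtract (⅕b)·f_3 from 2b² + 4b - 11c - 17 → 6/5bc + 36/5b - 11c - 17
  leading term bc: subtract (3/25c)·f_3 from 6/5bc + 36/5b - 11c - 17 → 36/5b + 18/25c² - 227/25c - 17
  leading term b: subtract (18/25)·f_3 from 36/5b + 18/25c² - 227/25c - 17 → 18/25c² - 119/25c - 137/25
  leading term c²: no divisor's leading term divides it; move 18/25c² to the remainder.
  leading term c: no divisor's leading term divides it; move -119/25c to the remainder.
  leading term 1: no divisor's leading term divides it; move -137/25 to the remainder.
  remainder 18/25c² - 119/25c - 137/25 ≠ 0; add g_4 = 18/25c² - 119/25c - 137/25 to the basis.

The other S-polynomials (S(f_1,f_3), S(f_2,f_3), S(f_1,g_4), S(f_2,g_4), S(f_3,g_4)) all reduce to 0 modulo the current basis, so we have a Gröbner basis.
Inter-reduce: drop elements whose leading term is divisible by another's, tail-reduce, and make monic.
Reduced Gröbner basis: {a + 11c + 10, b - ⅗c - 8/5, c² - 119/18c - 137/18}.

Buchberger on the second generating set:
h_1 = 12a + 16b² + 2b + 62c + 32, LT = a.
h_2 = -7a - 8b² + 14b - 51c - 50, LT = a.
h_3 = -10b + 6c + 16, LT = b.

S(h_1,h_2): lcm = a. S = 4/21b² + 13/6b - 89/42c - 94/21.
  leading term b²: subtract (-2/105b)·h_3 from 4/21b² + 13/6b - 89/42c - 94/21 → 4/35bc + 173/70b - 89/42c - 94/21
  leading term bc: subtract (-2/175c)·h_3 from 4/35bc + 173/70b - 89/42c - 94/21 → 173/70b + 12/175c² - 2033/1050c - 94/21
  leading term b: subtract (-173/700)·h_3 from 173/70b + 12/175c² - 2033/1050c - 94/21 → 12/175c² - 34/75c - 274/525
  leading term c²: no divisor's leading term divides it; move 12/175c² to the remainder.
  leading term c: no divisor's leading term divides it; move -34/75c to the remainder.
  leading term 1: no divisor's leading term divides it; move -274/525 to the remainder.
  remainder 12/175c² - 34/75c - 274/525 ≠ 0; add k_4 = 12/175c² - 34/75c - 274/525 to the basis.

The other S-polynomials (S(h_1,h_3), S(h_2,h_3), S(h_1,k_4), S(h_2,k_4), S(h_3,k_4)) all reduce to 0 modulo the current basis, so we have a Gröbner basis.
Inter-reduce: drop elements whose leading term is divisible by another's, tail-reduce, and make monic.
Reduced Gröbner basis: {a + 11c + 10, b - ⅗c - 8/5, c² - 119/18c - 137/18}.

The two bases agree; hence the ideals are identical.

Yes, the ideals are equal.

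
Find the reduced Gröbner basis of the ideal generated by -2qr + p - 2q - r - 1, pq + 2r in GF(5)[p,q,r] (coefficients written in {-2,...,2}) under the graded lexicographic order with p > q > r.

G = {p^{2} - pr - r^{2} - p - r, pq + 2r, qr + 2p + q - 2r - 2}

This is the nonlinear analogue of row-reducing a linear system.

f_1 = -2qr + p - 2q - r - 1, LT = qr.
f_2 = pq + 2r, LT = pq.

S(f_1,f_2): lcm = pqr. S = 2p^{2} + pq - 2pr - 2r^{2} - 2p.
  leading term p^{2}: no divisor's leading term divides it; move 2p^{2} to the remainder.
  leading term pq: subtract (1)·f_2 from pq - 2pr - 2r^{2} - 2p → -2pr - 2r^{2} - 2p - 2r
  leading term pr: no divisor's leading term divides it; move -2pr to the remainder.
  leading term r^{2}: no divisor's leading term divides it; move -2r^{2} to the remainder.
  leading term p: no divisor's leading term divides it; move -2p to the remainder.
  leading term r: no divisor's leading term divides it; move -2r to the remainder.
  remainder 2p^{2} - 2pr - 2r^{2} - 2p - 2r ≠ 0; add g_3 = 2p^{2} - 2pr - 2r^{2} - 2p - 2r to the basis.

The other S-polynomials (S(f_1,g_3), S(f_2,g_3)) all reduce to 0 modulo the current basis, so we have a Gröbner basis.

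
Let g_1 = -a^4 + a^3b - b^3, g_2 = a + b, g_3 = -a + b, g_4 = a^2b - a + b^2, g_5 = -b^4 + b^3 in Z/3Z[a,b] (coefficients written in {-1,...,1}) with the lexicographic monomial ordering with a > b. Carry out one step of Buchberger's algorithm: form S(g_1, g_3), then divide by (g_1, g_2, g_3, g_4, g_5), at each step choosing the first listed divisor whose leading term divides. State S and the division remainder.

lcm(LM(g_1), LM(g_3)) = a^4.
S = (lcm/LT(g_1))·g_1 − (lcm/LT(g_3))·g_3 = b^3.
Reduce S modulo (g_1, g_2, g_3, g_4, g_5) in that order:
  leading term b^3: no divisor's leading term divides it; move b^3 to the remainder.
The remainder b^3 is nonzero, so it would be added as the next basis element.
This is the inner loop of Buchberger's algorithm — each nonzero remainder becomes a new basis element.

S(g_1, g_3) = b^3; remainder on division = b^3.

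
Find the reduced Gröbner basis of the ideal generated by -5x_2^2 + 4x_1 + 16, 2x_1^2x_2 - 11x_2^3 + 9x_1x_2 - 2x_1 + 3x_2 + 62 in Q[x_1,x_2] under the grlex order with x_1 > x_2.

f_1 = -5x_2^2 + 4x_1 + 16, LT = x_2^2.
f_2 = 2x_1^2x_2 - 11x_2^3 + 9x_1x_2 - 2x_1 + 3x_2 + 62, LT = x_1^2x_2.

S(f_1,f_2): lcm = x_1^2x_2^2. S = 11/2x_2^4 - 4/5x_1^3 - 9/2x_1x_2^2 - 16/5x_1^2 + x_1x_2 - 3/2x_2^2 - 31x_2.
  leading term x_2^4: subtract (-11/10x_2^2)·f_1 from 11/2x_2^4 - 4/5x_1^3 - 9/2x_1x_2^2 - 16/5x_1^2 + x_1x_2 - 3/2x_2^2 - 31x_2 → -4/5x_1^3 - 1/10x_1x_2^2 - 16/5x_1^2 + x_1x_2 + 161/10x_2^2 - 31x_2
  leading term x_1^3: no divisor's leading term divides it; move -4/5x_1^3 to the remainder.
  leading term x_1x_2^2: subtract (1/50x_1)·f_1 from -1/10x_1x_2^2 - 16/5x_1^2 + x_1x_2 + 161/10x_2^2 - 31x_2 → -82/25x_1^2 + x_1x_2 + 161/10x_2^2 - 8/25x_1 - 31x_2
  leading term x_1^2: no divisor's leading term divides it; move -82/25x_1^2 to the remainder.
  leading term x_1x_2: no divisor's leading term divides it; move x_1x_2 to the remainder.
  leading term x_2^2: subtract (-161/50)·f_1 from 161/10x_2^2 - 8/25x_1 - 31x_2 → 314/25x_1 - 31x_2 + 1288/25
  leading term x_1: no divisor's leading term divides it; move 314/25x_1 to the remainder.
  leading term x_2: no divisor's leading term divides it; move -31x_2 to the remainder.
  leading term 1: no divisor's leading term divides it; move 1288/25 to the remainder.
  remainder -4/5x_1^3 - 82/25x_1^2 + x_1x_2 + 314/25x_1 - 31x_2 + 1288/25 ≠ 0; add g_3 = -4/5x_1^3 - 82/25x_1^2 + x_1x_2 + 314/25x_1 - 31x_2 + 1288/25 to the basis.

S(f_1,g_3): leading monomials are coprime, so the S-polynomial reduces to 0 (Buchberger's first criterion).
S(f_2,g_3): lcm = x_1^3x_2. S = -11/2x_1x_2^3 + 2/5x_1^2x_2 + 5/4x_1x_2^2 - x_1^2 + 86/5x_1x_2 - 155/4x_2^2 + 31x_1 + 322/5x_2.
  leading term x_1x_2^3: subtract (11/10x_1x_2)·f_1 from -11/2x_1x_2^3 + 2/5x_1^2x_2 + 5/4x_1x_2^2 - x_1^2 + 86/5x_1x_2 - 155/4x_2^2 + 31x_1 + 322/5x_2 → -4x_1^2x_2 + 5/4x_1x_2^2 - x_1^2 - 2/5x_1x_2 - 155/4x_2^2 + 31x_1 + 322/5x_2
  leading term x_1^2x_2: subtract (-2)·f_2 from -4x_1^2x_2 + 5/4x_1x_2^2 - x_1^2 - 2/5x_1x_2 - 155/4x_2^2 + 31x_1 + 322/5x_2 → 5/4x_1x_2^2 - 22x_2^3 - x_1^2 + 88/5x_1x_2 - 155/4x_2^2 + 27x_1 + 352/5x_2 + 124
  leading term x_1x_2^2: subtract (-1/4x_1)·f_1 from 5/4x_1x_2^2 - 22x_2^3 - x_1^2 + 88/5x_1x_2 - 155/4x_2^2 + 27x_1 + 352/5x_2 + 124 → -22x_2^3 + 88/5x_1x_2 - 155/4x_2^2 + 31x_1 + 352/5x_2 + 124
  leading term x_2^3: subtract (22/5x_2)·f_1 from -22x_2^3 + 88/5x_1x_2 - 155/4x_2^2 + 31x_1 + 352/5x_2 + 124 → -155/4x_2^2 + 31x_1 + 124
  leading term x_2^2: subtract (31/4)·f_1 from -155/4x_2^2 + 31x_1 + 124 → 0
  remainder 0.

Every S-polynomial of the final basis reduces to 0, so we have a Gröbner basis.

G = {x_1^3 + 41/10x_1^2 - 5/4x_1x_2 - 157/10x_1 + 155/4x_2 - 322/5, x_1^2x_2 + 1/10x_1x_2 - x_1 - 161/10x_2 + 31, x_2^2 - 4/5x_1 - 16/5}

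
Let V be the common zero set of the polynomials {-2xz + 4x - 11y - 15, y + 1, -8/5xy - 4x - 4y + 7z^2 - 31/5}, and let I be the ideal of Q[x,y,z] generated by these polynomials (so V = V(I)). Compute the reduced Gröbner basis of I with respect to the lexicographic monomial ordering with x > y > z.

The reduced Gröbner basis is the canonical form of the ideal for this ordering.

f_1 = -2xz + 4x - 11y - 15, LT = xz.
f_2 = y + 1, LT = y.
f_3 = -8/5xy - 4x - 4y + 7z^2 - 31/5, LT = xy.

S(f_1,f_3): lcm = xyz. S = -2xy - 5/2xz + 11/2y^2 - 5/2yz + 15/2y + 35/8z^3 - 31/8z.
  leading term xy: subtract (-2x)·f_2 from -2xy - 5/2xz + 11/2y^2 - 5/2yz + 15/2y + 35/8z^3 - 31/8z → -5/2xz + 2x + 11/2y^2 - 5/2yz + 15/2y + 35/8z^3 - 31/8z
  leading term xz: subtract (5/4)·f_1 from -5/2xz + 2x + 11/2y^2 - 5/2yz + 15/2y + 35/8z^3 - 31/8z → -3x + 11/2y^2 - 5/2yz + 85/4y + 35/8z^3 - 31/8z + 75/4
  leading term x: no divisor's leading term divides it; move -3x to the remainder.
  leading term y^2: subtract (11/2y)·f_2 from 11/2y^2 - 5/2yz + 85/4y + 35/8z^3 - 31/8z + 75/4 → -5/2yz + 63/4y + 35/8z^3 - 31/8z + 75/4
  leading term yz: subtract (-5/2z)·f_2 from -5/2yz + 63/4y + 35/8z^3 - 31/8z + 75/4 → 63/4y + 35/8z^3 - 11/8z + 75/4
  leading term y: subtract (63/4)·f_2 from 63/4y + 35/8z^3 - 11/8z + 75/4 → 35/8z^3 - 11/8z + 3
  leading term z^3: no divisor's leading term divides it; move 35/8z^3 to the remainder.
  leading term z: no divisor's leading term divides it; move -11/8z to the remainder.
  leading term 1: no divisor's leading term divides it; move 3 to the remainder.
  remainder -3x + 35/8z^3 - 11/8z + 3 ≠ 0; add g_4 = -3x + 35/8z^3 - 11/8z + 3 to the basis.

S(f_2,f_3): lcm = xy. S = -3/2x - 5/2y + 35/8z^2 - 31/8.
  leading term x: subtract (1/2)·g_4 from -3/2x - 5/2y + 35/8z^2 - 31/8 → -5/2y - 35/16z^3 + 35/8z^2 + 11/16z - 43/8
  leading term y: subtract (-5/2)·f_2 from -5/2y - 35/16z^3 + 35/8z^2 + 11/16z - 43/8 → -35/16z^3 + 35/8z^2 + 11/16z - 23/8
  leading term z^3: no divisor's leading term divides it; move -35/16z^3 to the remainder.
  leading term z^2: no divisor's leading term divides it; move 35/8z^2 to the remainder.
  leading term z: no divisor's leading term divides it; move 11/16z to the remainder.
  leading term 1: no divisor's leading term divides it; move -23/8 to the remainder.
  remainder -35/16z^3 + 35/8z^2 + 11/16z - 23/8 ≠ 0; add g_5 = -35/16z^3 + 35/8z^2 + 11/16z - 23/8 to the basis.

The other S-polynomials (S(f_1,f_2), S(f_1,g_4), S(f_2,g_4), S(f_3,g_4), S(f_1,g_5), S(f_2,g_5), S(f_3,g_5), S(g_4,g_5)) all reduce to 0 modulo the current basis, so we have a Gröbner basis.
Inter-reduce: drop elements whose leading term is divisible by another's, tail-reduce, and make monic.

G = {x - 35/12z^2 + 11/12, y + 1, z^3 - 2z^2 - 11/35z + 46/35}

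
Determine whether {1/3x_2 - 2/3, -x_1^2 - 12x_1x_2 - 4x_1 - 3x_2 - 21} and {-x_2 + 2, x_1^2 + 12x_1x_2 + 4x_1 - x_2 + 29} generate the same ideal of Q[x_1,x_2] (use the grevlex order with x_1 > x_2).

Yes, the ideals are equal.

Since reduced Gröbner bases are canonical representatives of ideals under a given ordering, it suffices to compute and compare them.
Buchberger on the first generating set:
f_1 = 1/3x_2 - 2/3, LT = x_2.
f_2 = -x_1^2 - 12x_1x_2 - 4x_1 - 3x_2 - 21, LT = x_1^2.

The S-polynomials (S(f_1,f_2)) all reduce to 0 modulo the current basis, so we have a Gröbner basis.
Inter-reduce: drop elements whose leading term is divisible by another's, tail-reduce, and make monic.
Reduced Gröbner basis: {x_1^2 + 28x_1 + 27, x_2 - 2}.

Buchberger on the second generating set:
h_1 = -x_2 + 2, LT = x_2.
h_2 = x_1^2 + 12x_1x_2 + 4x_1 - x_2 + 29, LT = x_1^2.

The S-polynomials (S(h_1,h_2)) all reduce to 0 modulo the current basis, so we have a Gröbner basis.
Inter-reduce: drop elements whose leading term is divisible by another's, tail-reduce, and make monic.
Reduced Gröbner basis: {x_1^2 + 28x_1 + 27, x_2 - 2}.

Same reduced basis, so the two generating sets span the same ideal.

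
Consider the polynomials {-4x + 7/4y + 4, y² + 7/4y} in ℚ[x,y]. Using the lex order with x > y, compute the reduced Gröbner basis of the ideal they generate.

The reduced Gröbner basis is the canonical form of the ideal for this ordering.

f_1 = -4x + 7/4y + 4, LT = x.
f_2 = y² + 7/4y, LT = y².

S(f_1,f_2): leading monomials are coprime, so the S-polynomial reduces to 0 (Buchberger's first criterion).
Every S-polynomial of the final basis reduces to 0, so we have a Gröbner basis.

G = {x - 7/16y - 1, y² + 7/4y}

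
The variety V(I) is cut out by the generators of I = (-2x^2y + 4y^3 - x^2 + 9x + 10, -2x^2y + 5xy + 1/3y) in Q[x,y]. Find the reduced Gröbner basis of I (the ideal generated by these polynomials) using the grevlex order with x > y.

f_1 = -2x^2y + 4y^3 - x^2 + 9x + 10, LT = x^2y.
f_2 = -2x^2y + 5xy + 1/3y, LT = x^2y.

S(f_1,f_2): lcm = x^2y. S = -2y^3 + 1/2x^2 + 5/2xy - 9/2x + 1/6y - 5.
  leading term y^3: no divisor's leading term divides it; move -2y^3 to the remainder.
  leading term x^2: no divisor's leading term divides it; move 1/2x^2 to the remainder.
  leading term xy: no divisor's leading term divides it; move 5/2xy to the remainder.
  leading term x: no divisor's leading term divides it; move -9/2x to the remainder.
  leading term y: no divisor's leading term divides it; move 1/6y to the remainder.
  leading term 1: no divisor's leading term divides it; move -5 to the remainder.
  remainder -2y^3 + 1/2x^2 + 5/2xy - 9/2x + 1/6y - 5 ≠ 0; add g_3 = -2y^3 + 1/2x^2 + 5/2xy - 9/2x + 1/6y - 5 to the basis.

S(f_1,g_3): lcm = x^2y^3. S = -2y^5 + 1/4x^4 + 5/4x^3y + 1/2x^2y^2 - 9/4x^3 + 1/12x^2y - 9/2xy^2 - 5/2x^2 - 5y^2.
  leading term y^5: subtract (y^2)·g_3 from -2y^5 + 1/4x^4 + 5/4x^3y + 1/2x^2y^2 - 9/4x^3 + 1/12x^2y - 9/2xy^2 - 5/2x^2 - 5y^2 → 1/4x^4 + 5/4x^3y - 5/2xy^3 - 9/4x^3 + 1/12x^2y - 1/6y^3 - 5/2x^2
  leading term x^4: no divisor's leading term divides it; move 1/4x^4 to the remainder.
  leading term x^3y: subtract (-5/8x)·f_1 from 5/4x^3y - 5/2xy^3 - 9/4x^3 + 1/12x^2y - 1/6y^3 - 5/2x^2 → -23/8x^3 + 1/12x^2y - 1/6y^3 + 25/8x^2 + 25/4x
  leading term x^3: no divisor's leading term divides it; move -23/8x^3 to the remainder.
  leading term x^2y: subtract (-1/24)·f_1 from 1/12x^2y - 1/6y^3 + 25/8x^2 + 25/4x → 37/12x^2 + 53/8x + 5/12
  leading term x^2: no divisor's leading term divides it; move 37/12x^2 to the remainder.
  leading term x: no divisor's leading term divides it; move 53/8x to the remainder.
  leading term 1: no divisor's leading term divides it; move 5/12 to the remainder.
  remainder 1/4x^4 - 23/8x^3 + 37/12x^2 + 53/8x + 5/12 ≠ 0; add g_4 = 1/4x^4 - 23/8x^3 + 37/12x^2 + 53/8x + 5/12 to the basis.

The other S-polynomials (S(f_2,g_3), S(f_1,g_4), S(f_2,g_4), S(g_3,g_4)) all reduce to 0 modulo the current basis, so we have a Gröbner basis.
Inter-reduce: drop elements whose leading term is divisible by another's, tail-reduce, and make monic.

G = {x^4 - 23/2x^3 + 37/3x^2 + 53/2x + 5/3, x^2y - 5/2xy - 1/6y, y^3 - 1/4x^2 - 5/4xy + 9/4x - 1/12y + 5/2}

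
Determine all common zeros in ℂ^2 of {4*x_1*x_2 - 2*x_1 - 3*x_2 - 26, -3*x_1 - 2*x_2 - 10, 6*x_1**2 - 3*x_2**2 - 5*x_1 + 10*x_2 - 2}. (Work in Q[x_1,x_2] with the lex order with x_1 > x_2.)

Compute a lex Gröbner basis by Buchberger's algorithm.
f_1 = 4*x_1*x_2 - 2*x_1 - 3*x_2 - 26, LT = x_1*x_2.
f_2 = -3*x_1 - 2*x_2 - 10, LT = x_1.
f_3 = 6*x_1**2 - 5*x_1 - 3*x_2**2 + 10*x_2 - 2, LT = x_1**2.

S(f_1,f_2): lcm = x_1*x_2. S = -1/2*x_1 - 2/3*x_2**2 - 49/12*x_2 - 13/2.
  leading term x_1: subtract (1/6)·f_2 from -1/2*x_1 - 2/3*x_2**2 - 49/12*x_2 - 13/2 → -2/3*x_2**2 - 15/4*x_2 - 29/6
  leading term x_2**2: no divisor's leading term divides it; move -2/3*x_2**2 to the remainder.
  leading term x_2: no divisor's leading term divides it; move -15/4*x_2 to the remainder.
  leading term 1: no divisor's leading term divides it; move -29/6 to the remainder.
  remainder -2/3*x_2**2 - 15/4*x_2 - 29/6 ≠ 0; add h_4 = -2/3*x_2**2 - 15/4*x_2 - 29/6 to the basis.

S(f_1,f_3): lcm = x_1**2*x_2. S = -1/2*x_1**2 + 1/12*x_1*x_2 - 13/2*x_1 + 1/2*x_2**3 - 5/3*x_2**2 + 1/3*x_2.
  leading term x_1**2: subtract (1/6*x_1)·f_2 from -1/2*x_1**2 + 1/12*x_1*x_2 - 13/2*x_1 + 1/2*x_2**3 - 5/3*x_2**2 + 1/3*x_2 → 5/12*x_1*x_2 - 29/6*x_1 + 1/2*x_2**3 - 5/3*x_2**2 + 1/3*x_2
  leading term x_1*x_2: subtract (5/48)·f_1 from 5/12*x_1*x_2 - 29/6*x_1 + 1/2*x_2**3 - 5/3*x_2**2 + 1/3*x_2 → -37/8*x_1 + 1/2*x_2**3 - 5/3*x_2**2 + 31/48*x_2 + 65/24
  leading term x_1: subtract (37/24)·f_2 from -37/8*x_1 + 1/2*x_2**3 - 5/3*x_2**2 + 31/48*x_2 + 65/24 → 1/2*x_2**3 - 5/3*x_2**2 + 179/48*x_2 + 145/8
  leading term x_2**3: subtract (-3/4*x_2)·h_4 from 1/2*x_2**3 - 5/3*x_2**2 + 179/48*x_2 + 145/8 → -215/48*x_2**2 + 5/48*x_2 + 145/8
  leading term x_2**2: subtract (215/32)·h_4 from -215/48*x_2**2 + 5/48*x_2 + 145/8 → 9715/384*x_2 + 9715/192
  leading term x_2: no divisor's leading term divides it; move 9715/384*x_2 to the remainder.
  leading term 1: no divisor's leading term divides it; move 9715/192 to the remainder.
  remainder 9715/384*x_2 + 9715/192 ≠ 0; add h_5 = 9715/384*x_2 + 9715/192 to the basis.

S(f_2,f_3): lcm = x_1**2. S = 2/3*x_1*x_2 + 25/6*x_1 + 1/2*x_2**2 - 5/3*x_2 + 1/3.
  leading term x_1*x_2: subtract (1/6)·f_1 from 2/3*x_1*x_2 + 25/6*x_1 + 1/2*x_2**2 - 5/3*x_2 + 1/3 → 9/2*x_1 + 1/2*x_2**2 - 7/6*x_2 + 14/3
  leading term x_1: subtract (-3/2)·f_2 from 9/2*x_1 + 1/2*x_2**2 - 7/6*x_2 + 14/3 → 1/2*x_2**2 - 25/6*x_2 - 31/3
  leading term x_2**2: subtract (-3/4)·h_4 from 1/2*x_2**2 - 25/6*x_2 - 31/3 → -335/48*x_2 - 335/24
  leading term x_2: subtract (-8/29)·h_5 from -335/48*x_2 - 335/24 → 0
  remainder 0.

S(f_1,h_4): lcm = x_1*x_2**2. S = -49/8*x_1*x_2 - 29/4*x_1 - 3/4*x_2**2 - 13/2*x_2.
  leading term x_1*x_2: subtract (-49/32)·f_1 from -49/8*x_1*x_2 - 29/4*x_1 - 3/4*x_2**2 - 13/2*x_2 → -165/16*x_1 - 3/4*x_2**2 - 355/32*x_2 - 637/16
  leading term x_1: subtract (55/16)·f_2 from -165/16*x_1 - 3/4*x_2**2 - 355/32*x_2 - 637/16 → -3/4*x_2**2 - 135/32*x_2 - 87/16
  leading term x_2**2: subtract (9/8)·h_4 from -3/4*x_2**2 - 135/32*x_2 - 87/16 → 0
  remainder 0.

S(f_2,h_4): leading monomials are coprime, so the S-polynomial reduces to 0 (Buchberger's first criterion).
S(f_3,h_4): leading monomials are coprime, so the S-polynomial reduces to 0 (Buchberger's first criterion).
S(f_1,h_5): lcm = x_1*x_2. S = -5/2*x_1 - 3/4*x_2 - 13/2.
  leading term x_1: subtract (5/6)·f_2 from -5/2*x_1 - 3/4*x_2 - 13/2 → 11/12*x_2 + 11/6
  leading term x_2: subtract (352/9715)·h_5 from 11/12*x_2 + 11/6 → 0
  remainder 0.

S(f_2,h_5): leading monomials are coprime, so the S-polynomial reduces to 0 (Buchberger's first criterion).
S(f_3,h_5): leading monomials are coprime, so the S-polynomial reduces to 0 (Buchberger's first criterion).
S(h_4,h_5): lcm = x_2**2. S = 29/8*x_2 + 29/4.
  leading term x_2: subtract (48/335)·h_5 from 29/8*x_2 + 29/4 → 0
  remainder 0.

Every S-polynomial of the final basis reduces to 0, so we have a Gröbner basis.
Inter-reduce: drop elements whose leading term is divisible by another's, tail-reduce, and make monic.
Reduced Gröbner basis: {x_1 + 2, x_2 + 2}.

From the last basis element, x_2 + 2 = 0, so x_2 takes values in {-2}. Each choice, substituted upward through the basis, yields the corresponding point(s) of the solution set.
  x_2 = -2: the earlier basis element becomes x_1 + 2 = 0, giving x_1 = -2 — point (-2, -2).

{(-2, -2)}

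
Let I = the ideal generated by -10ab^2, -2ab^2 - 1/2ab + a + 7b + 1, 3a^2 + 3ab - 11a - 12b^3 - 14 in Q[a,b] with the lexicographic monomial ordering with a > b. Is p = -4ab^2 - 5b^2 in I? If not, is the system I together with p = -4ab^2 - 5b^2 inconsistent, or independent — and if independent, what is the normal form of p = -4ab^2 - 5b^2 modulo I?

-4ab^2 - 5b^2 lies in I (it reduces to 0).

First compute the reduced Gröbner basis of I by Buchberger's algorithm.
f_1 = -10ab^2, LT = ab^2.
f_2 = -2ab^2 - 1/2ab + a + 7b + 1, LT = ab^2.
f_3 = 3a^2 + 3ab - 11a - 12b^3 - 14, LT = a^2.

S(f_1,f_2): lcm = ab^2. S = -1/4ab + 1/2a + 7/2b + 1/2.
  leading term ab: no divisor's leading term divides it; move -1/4ab to the remainder.
  leading term a: no divisor's leading term divides it; move 1/2a to the remainder.
  leading term b: no divisor's leading term divides it; move 7/2b to the remainder.
  leading term 1: no divisor's leading term divides it; move 1/2 to the remainder.
  remainder -1/4ab + 1/2a + 7/2b + 1/2 ≠ 0; add h_4 = -1/4ab + 1/2a + 7/2b + 1/2 to the basis.

S(f_1,f_3): lcm = a^2b^2. S = -ab^3 + 11/3ab^2 + 4b^5 + 14/3b^2.
  leading term ab^3: subtract (1/10b)·f_1 from -ab^3 + 11/3ab^2 + 4b^5 + 14/3b^2 → 11/3ab^2 + 4b^5 + 14/3b^2
  leading term ab^2: subtract (-11/30)·f_1 from 11/3ab^2 + 4b^5 + 14/3b^2 → 4b^5 + 14/3b^2
  leading term b^5: no divisor's leading term divides it; move 4b^5 to the remainder.
  leading term b^2: no divisor's leading term divides it; move 14/3b^2 to the remainder.
  remainder 4b^5 + 14/3b^2 ≠ 0; add h_5 = 4b^5 + 14/3b^2 to the basis.

S(f_2,f_3): lcm = a^2b^2. S = 1/4a^2b - 1/2a^2 - ab^3 + 11/3ab^2 - 7/2ab - 1/2a + 4b^5 + 14/3b^2.
  leading term a^2b: subtract (1/12b)·f_3 from 1/4a^2b - 1/2a^2 - ab^3 + 11/3ab^2 - 7/2ab - 1/2a + 4b^5 + 14/3b^2 → -1/2a^2 - ab^3 + 41/12ab^2 - 31/12ab - 1/2a + 4b^5 + b^4 + 14/3b^2 + 7/6b
  leading term a^2: subtract (-1/6)·f_3 from -1/2a^2 - ab^3 + 41/12ab^2 - 31/12ab - 1/2a + 4b^5 + b^4 + 14/3b^2 + 7/6b → -ab^3 + 41/12ab^2 - 25/12ab - 7/3a + 4b^5 + b^4 - 2b^3 + 14/3b^2 + 7/6b - 7/3
  leading term ab^3: subtract (1/10b)·f_1 from -ab^3 + 41/12ab^2 - 25/12ab - 7/3a + 4b^5 + b^4 - 2b^3 + 14/3b^2 + 7/6b - 7/3 → 41/12ab^2 - 25/12ab - 7/3a + 4b^5 + b^4 - 2b^3 + 14/3b^2 + 7/6b - 7/3
  leading term ab^2: subtract (-41/120)·f_1 from 41/12ab^2 - 25/12ab - 7/3a + 4b^5 + b^4 - 2b^3 + 14/3b^2 + 7/6b - 7/3 → -25/12ab - 7/3a + 4b^5 + b^4 - 2b^3 + 14/3b^2 + 7/6b - 7/3
  leading term ab: subtract (25/3)·h_4 from -25/12ab - 7/3a + 4b^5 + b^4 - 2b^3 + 14/3b^2 + 7/6b - 7/3 → -13/2a + 4b^5 + b^4 - 2b^3 + 14/3b^2 - 28b - 13/2
  leading term a: no divisor's leading term divides it; move -13/2a to the remainder.
  leading term b^5: subtract (1)·h_5 from 4b^5 + b^4 - 2b^3 + 14/3b^2 - 28b - 13/2 → b^4 - 2b^3 - 28b - 13/2
  leading term b^4: no divisor's leading term divides it; move b^4 to the remainder.
  leading term b^3: no divisor's leading term divides it; move -2b^3 to the remainder.
  leading term b: no divisor's leading term divides it; move -28b to the remainder.
  leading term 1: no divisor's leading term divides it; move -13/2 to the remainder.
  remainder -13/2a + b^4 - 2b^3 - 28b - 13/2 ≠ 0; add h_6 = -13/2a + b^4 - 2b^3 - 28b - 13/2 to the basis.

S(f_1,h_4): lcm = ab^2. S = 2ab + 14b^2 + 2b.
  leading term ab: subtract (-8)·h_4 from 2ab + 14b^2 + 2b → 4a + 14b^2 + 30b + 4
  leading term a: subtract (-8/13)·h_6 from 4a + 14b^2 + 30b + 4 → 8/13b^4 - 16/13b^3 + 14b^2 + 166/13b
  leading term b^4: no divisor's leading term divides it; move 8/13b^4 to the remainder.
  leading term b^3: no divisor's leading term divides it; move -16/13b^3 to the remainder.
  leading term b^2: no divisor's leading term divides it; move 14b^2 to the remainder.
  leading term b: no divisor's leading term divides it; move 166/13b to the remainder.
  remainder 8/13b^4 - 16/13b^3 + 14b^2 + 166/13b ≠ 0; add h_7 = 8/13b^4 - 16/13b^3 + 14b^2 + 166/13b to the basis.

S(f_2,h_5): lcm = ab^5. S = 1/4ab^4 - 1/2ab^3 - 7/6ab^2 - 7/2b^4 - 1/2b^3.
  leading term ab^4: subtract (-1/40b^2)·f_1 from 1/4ab^4 - 1/2ab^3 - 7/6ab^2 - 7/2b^4 - 1/2b^3 → -1/2ab^3 - 7/6ab^2 - 7/2b^4 - 1/2b^3
  leading term ab^3: subtract (1/20b)·f_1 from -1/2ab^3 - 7/6ab^2 - 7/2b^4 - 1/2b^3 → -7/6ab^2 - 7/2b^4 - 1/2b^3
  leading term ab^2: subtract (7/60)·f_1 from -7/6ab^2 - 7/2b^4 - 1/2b^3 → -7/2b^4 - 1/2b^3
  leading term b^4: subtract (-91/16)·h_7 from -7/2b^4 - 1/2b^3 → -15/2b^3 + 637/8b^2 + 581/8b
  leading term b^3: no divisor's leading term divides it; move -15/2b^3 to the remainder.
  leading term b^2: no divisor's leading term divides it; move 637/8b^2 to the remainder.
  leading term b: no divisor's leading term divides it; move 581/8b to the remainder.
  remainder -15/2b^3 + 637/8b^2 + 581/8b ≠ 0; add h_8 = -15/2b^3 + 637/8b^2 + 581/8b to the basis.

S(h_4,h_5): lcm = ab^5. S = -2ab^4 - 7/6ab^2 - 14b^5 - 2b^4.
  leading term ab^4: subtract (1/5b^2)·f_1 from -2ab^4 - 7/6ab^2 - 14b^5 - 2b^4 → -7/6ab^2 - 14b^5 - 2b^4
  leading term ab^2: subtract (7/60)·f_1 from -7/6ab^2 - 14b^5 - 2b^4 → -14b^5 - 2b^4
  leading term b^5: subtract (-7/2)·h_5 from -14b^5 - 2b^4 → -2b^4 + 49/3b^2
  leading term b^4: subtract (-13/4)·h_7 from -2b^4 + 49/3b^2 → -4b^3 + 371/6b^2 + 83/2b
  leading term b^3: subtract (8/15)·h_8 from -4b^3 + 371/6b^2 + 83/2b → 581/30b^2 + 83/30b
  leading term b^2: no divisor's leading term divides it; move 581/30b^2 to the remainder.
  leading term b: no divisor's leading term divides it; move 83/30b to the remainder.
  remainder 581/30b^2 + 83/30b ≠ 0; add h_9 = 581/30b^2 + 83/30b to the basis.

S(f_1,h_6): lcm = ab^2. S = 2/13b^6 - 4/13b^5 - 56/13b^3 - b^2.
  leading term b^6: subtract (1/26b)·h_5 from 2/13b^6 - 4/13b^5 - 56/13b^3 - b^2 → -4/13b^5 - 175/39b^3 - b^2
  leading term b^5: subtract (-1/13)·h_5 from -4/13b^5 - 175/39b^3 - b^2 → -175/39b^3 - 25/39b^2
  leading term b^3: subtract (70/117)·h_8 from -175/39b^3 - 25/39b^2 → -22595/468b^2 - 20335/468b
  leading term b^2: subtract (-112975/45318)·h_9 from -22595/468b^2 - 20335/468b → -59875/1638b
  leading term b: no divisor's leading term divides it; move -59875/1638b to the remainder.
  remainder -59875/1638b ≠ 0; add h_10 = -59875/1638b to the basis.

The other S-polynomials (S(f_2,h_4), S(f_3,h_4), S(f_1,h_5), S(f_3,h_5), S(f_2,h_6), S(f_3,h_6), S(h_4,h_6), S(h_5,h_6), S(f_1,h_7), S(f_2,h_7), S(f_3,h_7), S(h_4,h_7), S(h_5,h_7), S(h_6,h_7), S(f_1,h_8), S(f_2,h_8), S(f_3,h_8), S(h_4,h_8), S(h_5,h_8), S(h_6,h_8), S(h_7,h_8), S(f_1,h_9), S(f_2,h_9), S(f_3,h_9), S(h_4,h_9), S(h_5,h_9), S(h_6,h_9), S(h_7,h_9), S(h_8,h_9), S(f_1,h_10), S(f_2,h_10), S(f_3,h_10), S(h_4,h_10), S(h_5,h_10), S(h_6,h_10), S(h_7,h_10), S(h_8,h_10), S(h_9,h_10)) all reduce to 0 modulo the current basis, so we have a Gröbner basis.
Inter-reduce: drop elements whose leading term is divisible by another's, tail-reduce, and make monic.
Reduced Gröbner basis: {a + 1, b}.
Label its elements g_1 = a + 1, g_2 = b.

Reduce p = -4ab^2 - 5b^2 modulo G:
  leading term ab^2: subtract (-4b^2)·g_1 from -4ab^2 - 5b^2 → -b^2
  leading term b^2: subtract (-b)·g_2 from -b^2 → 0
  normal form = 0.
Since the normal form is 0, p ∈ I.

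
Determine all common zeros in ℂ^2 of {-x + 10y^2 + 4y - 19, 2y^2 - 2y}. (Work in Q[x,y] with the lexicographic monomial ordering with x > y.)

Compute a lex Gröbner basis by Buchberger's algorithm.
f_1 = -x + 10y^2 + 4y - 19, LT = x.
f_2 = 2y^2 - 2y, LT = y^2.

The S-polynomials (S(f_1,f_2)) all reduce to 0 modulo the current basis, so we have a Gröbner basis.
Inter-reduce: drop elements whose leading term is divisible by another's, tail-reduce, and make monic.
Reduced Gröbner basis: {x - 14y + 19, y^2 - y}.

Since the basis is lex-ordered, y^2 - y is univariate in y. Its roots are {0, 1}. Back-substituting each root into the other basis elements fixes the other coordinates.
  y = 0: the earlier basis element becomes x + 19 = 0, giving x = -19 — point (-19, 0).
  y = 1: the earlier basis element becomes x + 5 = 0, giving x = -5 — point (-5, 1).
A lex Gröbner basis triangularizes the system, enabling back-substitution.

{(-19, 0), (-5, 1)}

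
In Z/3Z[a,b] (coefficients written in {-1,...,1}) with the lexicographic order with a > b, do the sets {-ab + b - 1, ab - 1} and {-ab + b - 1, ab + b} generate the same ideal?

Two ideals are equal iff their reduced Gröbner bases coincide (the reduced basis is unique for a fixed ordering).
Buchberger on the first generating set:
f_1 = -ab + b - 1, LT = ab.
f_2 = ab - 1, LT = ab.

S(f_1,f_2): lcm = ab. S = -b - 1.
  leading term b: no divisor's leading term divides it; move -b to the remainder.
  leading term 1: no divisor's leading term divides it; move -1 to the remainder.
  remainder -b - 1 ≠ 0; add g_3 = -b - 1 to the basis.

S(f_1,g_3): lcm = ab. S = -a - b + 1.
  leading term a: no divisor's leading term divides it; move -a to the remainder.
  leading term b: subtract (1)·g_3 from -b + 1 → -1
  leading term 1: no divisor's leading term divides it; move -1 to the remainder.
  remainder -a - 1 ≠ 0; add g_4 = -a - 1 to the basis.

The other S-polynomials (S(f_2,g_3), S(f_1,g_4), S(f_2,g_4), S(g_3,g_4)) all reduce to 0 modulo the current basis, so we have a Gröbner basis.
Inter-reduce: drop elements whose leading term is divisible by another's, tail-reduce, and make monic.
Reduced Gröbner basis: {a + 1, b + 1}.

Buchberger on the second generating set:
h_1 = -ab + b - 1, LT = ab.
h_2 = ab + b, LT = ab.

S(h_1,h_2): lcm = ab. S = b + 1.
  leading term b: no divisor's leading term divides it; move b to the remainder.
  leading term 1: no divisor's leading term divides it; move 1 to the remainder.
  remainder b + 1 ≠ 0; add k_3 = b + 1 to the basis.

S(h_1,k_3): lcm = ab. S = -a - b + 1.
  leading term a: no divisor's leading term divides it; move -a to the remainder.
  leading term b: subtract (-1)·k_3 from -b + 1 → -1
  leading term 1: no divisor's leading term divides it; move -1 to the remainder.
  remainder -a - 1 ≠ 0; add k_4 = -a - 1 to the basis.

The other S-polynomials (S(h_2,k_3), S(h_1,k_4), S(h_2,k_4), S(k_3,k_4)) all reduce to 0 modulo the current basis, so we have a Gröbner basis.
Inter-reduce: drop elements whose leading term is divisible by another's, tail-reduce, and make monic.
Reduced Gröbner basis: {a + 1, b + 1}.

These coincide, so the ideals are equal.

Yes, the ideals are equal.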